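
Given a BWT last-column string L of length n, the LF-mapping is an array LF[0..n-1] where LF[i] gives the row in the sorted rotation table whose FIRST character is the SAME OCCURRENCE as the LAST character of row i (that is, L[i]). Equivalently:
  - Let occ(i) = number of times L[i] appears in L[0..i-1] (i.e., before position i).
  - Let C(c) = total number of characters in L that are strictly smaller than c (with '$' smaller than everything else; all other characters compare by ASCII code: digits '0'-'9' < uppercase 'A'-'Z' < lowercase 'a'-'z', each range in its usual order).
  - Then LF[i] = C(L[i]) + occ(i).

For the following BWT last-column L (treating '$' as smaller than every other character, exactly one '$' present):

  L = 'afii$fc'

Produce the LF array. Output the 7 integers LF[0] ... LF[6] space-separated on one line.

Char counts: '$':1, 'a':1, 'c':1, 'f':2, 'i':2
C (first-col start): C('$')=0, C('a')=1, C('c')=2, C('f')=3, C('i')=5
L[0]='a': occ=0, LF[0]=C('a')+0=1+0=1
L[1]='f': occ=0, LF[1]=C('f')+0=3+0=3
L[2]='i': occ=0, LF[2]=C('i')+0=5+0=5
L[3]='i': occ=1, LF[3]=C('i')+1=5+1=6
L[4]='$': occ=0, LF[4]=C('$')+0=0+0=0
L[5]='f': occ=1, LF[5]=C('f')+1=3+1=4
L[6]='c': occ=0, LF[6]=C('c')+0=2+0=2

Answer: 1 3 5 6 0 4 2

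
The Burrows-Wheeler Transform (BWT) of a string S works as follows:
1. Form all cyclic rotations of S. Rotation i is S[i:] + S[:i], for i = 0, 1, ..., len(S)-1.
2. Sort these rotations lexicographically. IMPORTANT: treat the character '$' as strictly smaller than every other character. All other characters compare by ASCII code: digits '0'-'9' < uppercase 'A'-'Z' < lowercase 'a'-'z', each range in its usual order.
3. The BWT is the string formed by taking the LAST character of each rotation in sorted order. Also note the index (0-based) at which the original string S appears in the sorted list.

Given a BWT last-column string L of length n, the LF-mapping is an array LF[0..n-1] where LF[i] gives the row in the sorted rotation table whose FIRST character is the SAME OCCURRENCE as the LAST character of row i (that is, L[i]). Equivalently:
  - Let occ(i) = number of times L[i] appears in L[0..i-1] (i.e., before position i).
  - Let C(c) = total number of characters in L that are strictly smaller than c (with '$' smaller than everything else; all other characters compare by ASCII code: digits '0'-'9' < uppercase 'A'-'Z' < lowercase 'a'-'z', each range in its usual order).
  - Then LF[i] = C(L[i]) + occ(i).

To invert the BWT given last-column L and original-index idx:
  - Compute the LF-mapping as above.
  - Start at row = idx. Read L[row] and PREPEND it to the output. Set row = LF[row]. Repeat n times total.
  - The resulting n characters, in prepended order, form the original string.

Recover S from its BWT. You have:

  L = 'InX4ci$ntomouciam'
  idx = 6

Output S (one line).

Answer: communication4XI$

Derivation:
LF mapping: 2 11 3 1 5 7 0 12 15 13 9 14 16 6 8 4 10
Walk LF starting at row 6, prepending L[row]:
  step 1: row=6, L[6]='$', prepend. Next row=LF[6]=0
  step 2: row=0, L[0]='I', prepend. Next row=LF[0]=2
  step 3: row=2, L[2]='X', prepend. Next row=LF[2]=3
  step 4: row=3, L[3]='4', prepend. Next row=LF[3]=1
  step 5: row=1, L[1]='n', prepend. Next row=LF[1]=11
  step 6: row=11, L[11]='o', prepend. Next row=LF[11]=14
  step 7: row=14, L[14]='i', prepend. Next row=LF[14]=8
  step 8: row=8, L[8]='t', prepend. Next row=LF[8]=15
  step 9: row=15, L[15]='a', prepend. Next row=LF[15]=4
  step 10: row=4, L[4]='c', prepend. Next row=LF[4]=5
  step 11: row=5, L[5]='i', prepend. Next row=LF[5]=7
  step 12: row=7, L[7]='n', prepend. Next row=LF[7]=12
  step 13: row=12, L[12]='u', prepend. Next row=LF[12]=16
  step 14: row=16, L[16]='m', prepend. Next row=LF[16]=10
  step 15: row=10, L[10]='m', prepend. Next row=LF[10]=9
  step 16: row=9, L[9]='o', prepend. Next row=LF[9]=13
  step 17: row=13, L[13]='c', prepend. Next row=LF[13]=6
Reversed output: communication4XI$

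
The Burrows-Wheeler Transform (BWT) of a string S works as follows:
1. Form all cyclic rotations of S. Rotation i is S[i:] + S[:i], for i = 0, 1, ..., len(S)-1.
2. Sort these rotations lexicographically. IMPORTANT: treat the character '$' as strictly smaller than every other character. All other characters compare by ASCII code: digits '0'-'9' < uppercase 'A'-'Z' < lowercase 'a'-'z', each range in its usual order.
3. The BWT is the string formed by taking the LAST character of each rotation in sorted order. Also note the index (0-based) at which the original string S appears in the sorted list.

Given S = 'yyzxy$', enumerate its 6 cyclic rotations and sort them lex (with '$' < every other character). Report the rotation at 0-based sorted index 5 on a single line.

Answer: zxy$yy

Derivation:
All 6 rotations (rotation i = S[i:]+S[:i]):
  rot[0] = yyzxy$
  rot[1] = yzxy$y
  rot[2] = zxy$yy
  rot[3] = xy$yyz
  rot[4] = y$yyzx
  rot[5] = $yyzxy
Sorted (with $ < everything):
  sorted[0] = $yyzxy
  sorted[1] = xy$yyz
  sorted[2] = y$yyzx
  sorted[3] = yyzxy$
  sorted[4] = yzxy$y
  sorted[5] = zxy$yy
sorted[5] = zxy$yy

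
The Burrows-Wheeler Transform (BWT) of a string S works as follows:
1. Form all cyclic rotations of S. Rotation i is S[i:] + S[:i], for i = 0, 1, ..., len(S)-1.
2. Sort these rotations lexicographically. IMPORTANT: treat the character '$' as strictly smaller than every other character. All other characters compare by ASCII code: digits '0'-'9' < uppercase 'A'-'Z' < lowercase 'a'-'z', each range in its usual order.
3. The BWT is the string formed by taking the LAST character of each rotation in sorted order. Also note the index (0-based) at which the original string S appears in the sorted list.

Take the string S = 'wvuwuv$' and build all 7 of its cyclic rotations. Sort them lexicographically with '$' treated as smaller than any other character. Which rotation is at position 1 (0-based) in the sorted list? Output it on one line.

All 7 rotations (rotation i = S[i:]+S[:i]):
  rot[0] = wvuwuv$
  rot[1] = vuwuv$w
  rot[2] = uwuv$wv
  rot[3] = wuv$wvu
  rot[4] = uv$wvuw
  rot[5] = v$wvuwu
  rot[6] = $wvuwuv
Sorted (with $ < everything):
  sorted[0] = $wvuwuv
  sorted[1] = uv$wvuw
  sorted[2] = uwuv$wv
  sorted[3] = v$wvuwu
  sorted[4] = vuwuv$w
  sorted[5] = wuv$wvu
  sorted[6] = wvuwuv$
sorted[1] = uv$wvuw

Answer: uv$wvuw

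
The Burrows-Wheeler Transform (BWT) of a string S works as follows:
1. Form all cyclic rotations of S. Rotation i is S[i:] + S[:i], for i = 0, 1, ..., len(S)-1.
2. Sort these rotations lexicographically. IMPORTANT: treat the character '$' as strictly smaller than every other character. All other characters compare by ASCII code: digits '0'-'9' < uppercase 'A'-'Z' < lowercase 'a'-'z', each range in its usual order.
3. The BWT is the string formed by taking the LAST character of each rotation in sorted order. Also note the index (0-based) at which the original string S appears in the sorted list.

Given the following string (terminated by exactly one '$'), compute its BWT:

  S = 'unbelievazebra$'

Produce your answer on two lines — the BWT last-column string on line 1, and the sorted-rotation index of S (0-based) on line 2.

All 15 rotations (rotation i = S[i:]+S[:i]):
  rot[0] = unbelievazebra$
  rot[1] = nbelievazebra$u
  rot[2] = believazebra$un
  rot[3] = elievazebra$unb
  rot[4] = lievazebra$unbe
  rot[5] = ievazebra$unbel
  rot[6] = evazebra$unbeli
  rot[7] = vazebra$unbelie
  rot[8] = azebra$unbeliev
  rot[9] = zebra$unbelieva
  rot[10] = ebra$unbelievaz
  rot[11] = bra$unbelievaze
  rot[12] = ra$unbelievazeb
  rot[13] = a$unbelievazebr
  rot[14] = $unbelievazebra
Sorted (with $ < everything):
  sorted[0] = $unbelievazebra  (last char: 'a')
  sorted[1] = a$unbelievazebr  (last char: 'r')
  sorted[2] = azebra$unbeliev  (last char: 'v')
  sorted[3] = believazebra$un  (last char: 'n')
  sorted[4] = bra$unbelievaze  (last char: 'e')
  sorted[5] = ebra$unbelievaz  (last char: 'z')
  sorted[6] = elievazebra$unb  (last char: 'b')
  sorted[7] = evazebra$unbeli  (last char: 'i')
  sorted[8] = ievazebra$unbel  (last char: 'l')
  sorted[9] = lievazebra$unbe  (last char: 'e')
  sorted[10] = nbelievazebra$u  (last char: 'u')
  sorted[11] = ra$unbelievazeb  (last char: 'b')
  sorted[12] = unbelievazebra$  (last char: '$')
  sorted[13] = vazebra$unbelie  (last char: 'e')
  sorted[14] = zebra$unbelieva  (last char: 'a')
Last column: arvnezbileub$ea
Original string S is at sorted index 12

Answer: arvnezbileub$ea
12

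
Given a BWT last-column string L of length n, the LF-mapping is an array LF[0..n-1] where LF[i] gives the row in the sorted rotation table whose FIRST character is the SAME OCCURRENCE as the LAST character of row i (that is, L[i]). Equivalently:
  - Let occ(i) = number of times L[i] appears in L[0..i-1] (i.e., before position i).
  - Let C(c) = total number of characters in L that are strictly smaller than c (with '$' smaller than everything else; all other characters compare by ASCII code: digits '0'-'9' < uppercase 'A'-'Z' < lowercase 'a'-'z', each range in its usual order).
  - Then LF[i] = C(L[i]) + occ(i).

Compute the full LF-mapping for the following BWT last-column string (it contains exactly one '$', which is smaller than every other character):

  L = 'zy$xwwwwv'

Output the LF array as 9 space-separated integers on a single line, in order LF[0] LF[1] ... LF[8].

Char counts: '$':1, 'v':1, 'w':4, 'x':1, 'y':1, 'z':1
C (first-col start): C('$')=0, C('v')=1, C('w')=2, C('x')=6, C('y')=7, C('z')=8
L[0]='z': occ=0, LF[0]=C('z')+0=8+0=8
L[1]='y': occ=0, LF[1]=C('y')+0=7+0=7
L[2]='$': occ=0, LF[2]=C('$')+0=0+0=0
L[3]='x': occ=0, LF[3]=C('x')+0=6+0=6
L[4]='w': occ=0, LF[4]=C('w')+0=2+0=2
L[5]='w': occ=1, LF[5]=C('w')+1=2+1=3
L[6]='w': occ=2, LF[6]=C('w')+2=2+2=4
L[7]='w': occ=3, LF[7]=C('w')+3=2+3=5
L[8]='v': occ=0, LF[8]=C('v')+0=1+0=1

Answer: 8 7 0 6 2 3 4 5 1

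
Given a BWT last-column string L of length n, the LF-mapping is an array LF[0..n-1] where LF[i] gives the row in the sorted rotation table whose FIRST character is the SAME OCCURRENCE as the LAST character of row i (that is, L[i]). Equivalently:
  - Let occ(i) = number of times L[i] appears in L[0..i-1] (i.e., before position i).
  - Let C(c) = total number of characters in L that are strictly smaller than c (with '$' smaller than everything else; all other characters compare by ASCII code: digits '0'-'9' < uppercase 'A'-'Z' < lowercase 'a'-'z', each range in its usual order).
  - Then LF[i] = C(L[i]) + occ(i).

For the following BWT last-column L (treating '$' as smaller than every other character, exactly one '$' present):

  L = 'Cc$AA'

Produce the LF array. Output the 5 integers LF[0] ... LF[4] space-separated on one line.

Char counts: '$':1, 'A':2, 'C':1, 'c':1
C (first-col start): C('$')=0, C('A')=1, C('C')=3, C('c')=4
L[0]='C': occ=0, LF[0]=C('C')+0=3+0=3
L[1]='c': occ=0, LF[1]=C('c')+0=4+0=4
L[2]='$': occ=0, LF[2]=C('$')+0=0+0=0
L[3]='A': occ=0, LF[3]=C('A')+0=1+0=1
L[4]='A': occ=1, LF[4]=C('A')+1=1+1=2

Answer: 3 4 0 1 2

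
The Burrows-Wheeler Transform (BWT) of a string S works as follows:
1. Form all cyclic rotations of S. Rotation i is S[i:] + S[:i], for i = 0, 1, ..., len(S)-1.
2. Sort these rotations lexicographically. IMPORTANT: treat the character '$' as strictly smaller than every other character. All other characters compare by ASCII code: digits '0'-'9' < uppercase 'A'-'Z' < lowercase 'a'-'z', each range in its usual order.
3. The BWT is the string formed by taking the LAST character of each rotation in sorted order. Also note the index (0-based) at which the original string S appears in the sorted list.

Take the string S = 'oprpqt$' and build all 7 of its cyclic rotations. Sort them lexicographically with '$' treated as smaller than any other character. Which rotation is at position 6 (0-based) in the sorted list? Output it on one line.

Answer: t$oprpq

Derivation:
All 7 rotations (rotation i = S[i:]+S[:i]):
  rot[0] = oprpqt$
  rot[1] = prpqt$o
  rot[2] = rpqt$op
  rot[3] = pqt$opr
  rot[4] = qt$oprp
  rot[5] = t$oprpq
  rot[6] = $oprpqt
Sorted (with $ < everything):
  sorted[0] = $oprpqt
  sorted[1] = oprpqt$
  sorted[2] = pqt$opr
  sorted[3] = prpqt$o
  sorted[4] = qt$oprp
  sorted[5] = rpqt$op
  sorted[6] = t$oprpq
sorted[6] = t$oprpq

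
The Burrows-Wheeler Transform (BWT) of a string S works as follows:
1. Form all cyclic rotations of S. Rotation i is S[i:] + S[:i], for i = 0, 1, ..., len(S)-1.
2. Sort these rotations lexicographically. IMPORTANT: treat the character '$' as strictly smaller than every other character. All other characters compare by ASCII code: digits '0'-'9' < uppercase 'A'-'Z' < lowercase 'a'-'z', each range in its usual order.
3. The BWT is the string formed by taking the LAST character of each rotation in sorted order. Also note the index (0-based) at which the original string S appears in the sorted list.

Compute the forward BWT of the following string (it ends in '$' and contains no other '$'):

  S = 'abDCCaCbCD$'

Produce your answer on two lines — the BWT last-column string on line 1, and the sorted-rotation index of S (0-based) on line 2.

Answer: DDbCaCbC$Ca
8

Derivation:
All 11 rotations (rotation i = S[i:]+S[:i]):
  rot[0] = abDCCaCbCD$
  rot[1] = bDCCaCbCD$a
  rot[2] = DCCaCbCD$ab
  rot[3] = CCaCbCD$abD
  rot[4] = CaCbCD$abDC
  rot[5] = aCbCD$abDCC
  rot[6] = CbCD$abDCCa
  rot[7] = bCD$abDCCaC
  rot[8] = CD$abDCCaCb
  rot[9] = D$abDCCaCbC
  rot[10] = $abDCCaCbCD
Sorted (with $ < everything):
  sorted[0] = $abDCCaCbCD  (last char: 'D')
  sorted[1] = CCaCbCD$abD  (last char: 'D')
  sorted[2] = CD$abDCCaCb  (last char: 'b')
  sorted[3] = CaCbCD$abDC  (last char: 'C')
  sorted[4] = CbCD$abDCCa  (last char: 'a')
  sorted[5] = D$abDCCaCbC  (last char: 'C')
  sorted[6] = DCCaCbCD$ab  (last char: 'b')
  sorted[7] = aCbCD$abDCC  (last char: 'C')
  sorted[8] = abDCCaCbCD$  (last char: '$')
  sorted[9] = bCD$abDCCaC  (last char: 'C')
  sorted[10] = bDCCaCbCD$a  (last char: 'a')
Last column: DDbCaCbC$Ca
Original string S is at sorted index 8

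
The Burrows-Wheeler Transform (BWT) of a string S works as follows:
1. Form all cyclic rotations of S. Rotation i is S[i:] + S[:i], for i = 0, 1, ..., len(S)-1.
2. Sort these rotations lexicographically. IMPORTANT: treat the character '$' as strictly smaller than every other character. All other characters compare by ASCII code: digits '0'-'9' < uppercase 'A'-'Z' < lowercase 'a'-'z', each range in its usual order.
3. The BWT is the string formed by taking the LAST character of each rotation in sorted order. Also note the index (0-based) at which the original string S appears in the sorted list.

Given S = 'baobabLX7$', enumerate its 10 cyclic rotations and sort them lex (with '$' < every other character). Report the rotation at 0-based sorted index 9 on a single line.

Answer: obabLX7$ba

Derivation:
All 10 rotations (rotation i = S[i:]+S[:i]):
  rot[0] = baobabLX7$
  rot[1] = aobabLX7$b
  rot[2] = obabLX7$ba
  rot[3] = babLX7$bao
  rot[4] = abLX7$baob
  rot[5] = bLX7$baoba
  rot[6] = LX7$baobab
  rot[7] = X7$baobabL
  rot[8] = 7$baobabLX
  rot[9] = $baobabLX7
Sorted (with $ < everything):
  sorted[0] = $baobabLX7
  sorted[1] = 7$baobabLX
  sorted[2] = LX7$baobab
  sorted[3] = X7$baobabL
  sorted[4] = abLX7$baob
  sorted[5] = aobabLX7$b
  sorted[6] = bLX7$baoba
  sorted[7] = babLX7$bao
  sorted[8] = baobabLX7$
  sorted[9] = obabLX7$ba
sorted[9] = obabLX7$ba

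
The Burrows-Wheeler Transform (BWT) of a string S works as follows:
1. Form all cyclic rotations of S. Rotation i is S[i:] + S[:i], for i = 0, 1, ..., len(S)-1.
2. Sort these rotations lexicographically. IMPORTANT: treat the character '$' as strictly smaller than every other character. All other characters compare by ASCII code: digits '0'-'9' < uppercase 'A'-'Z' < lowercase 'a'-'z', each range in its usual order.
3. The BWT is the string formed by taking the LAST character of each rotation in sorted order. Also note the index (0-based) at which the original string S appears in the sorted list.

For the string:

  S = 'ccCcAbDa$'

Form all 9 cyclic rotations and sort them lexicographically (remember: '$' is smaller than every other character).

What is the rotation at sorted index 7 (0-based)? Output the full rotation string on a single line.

All 9 rotations (rotation i = S[i:]+S[:i]):
  rot[0] = ccCcAbDa$
  rot[1] = cCcAbDa$c
  rot[2] = CcAbDa$cc
  rot[3] = cAbDa$ccC
  rot[4] = AbDa$ccCc
  rot[5] = bDa$ccCcA
  rot[6] = Da$ccCcAb
  rot[7] = a$ccCcAbD
  rot[8] = $ccCcAbDa
Sorted (with $ < everything):
  sorted[0] = $ccCcAbDa
  sorted[1] = AbDa$ccCc
  sorted[2] = CcAbDa$cc
  sorted[3] = Da$ccCcAb
  sorted[4] = a$ccCcAbD
  sorted[5] = bDa$ccCcA
  sorted[6] = cAbDa$ccC
  sorted[7] = cCcAbDa$c
  sorted[8] = ccCcAbDa$
sorted[7] = cCcAbDa$c

Answer: cCcAbDa$c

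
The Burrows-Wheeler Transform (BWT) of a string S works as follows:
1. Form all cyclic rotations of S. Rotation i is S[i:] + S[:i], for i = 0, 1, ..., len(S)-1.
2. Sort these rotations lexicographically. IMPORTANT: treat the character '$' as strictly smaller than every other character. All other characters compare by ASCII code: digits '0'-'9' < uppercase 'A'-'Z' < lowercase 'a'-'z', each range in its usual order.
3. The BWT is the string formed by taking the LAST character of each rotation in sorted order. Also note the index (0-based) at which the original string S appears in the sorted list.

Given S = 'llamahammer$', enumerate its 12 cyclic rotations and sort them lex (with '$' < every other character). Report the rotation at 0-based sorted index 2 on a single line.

Answer: amahammer$ll

Derivation:
All 12 rotations (rotation i = S[i:]+S[:i]):
  rot[0] = llamahammer$
  rot[1] = lamahammer$l
  rot[2] = amahammer$ll
  rot[3] = mahammer$lla
  rot[4] = ahammer$llam
  rot[5] = hammer$llama
  rot[6] = ammer$llamah
  rot[7] = mmer$llamaha
  rot[8] = mer$llamaham
  rot[9] = er$llamahamm
  rot[10] = r$llamahamme
  rot[11] = $llamahammer
Sorted (with $ < everything):
  sorted[0] = $llamahammer
  sorted[1] = ahammer$llam
  sorted[2] = amahammer$ll
  sorted[3] = ammer$llamah
  sorted[4] = er$llamahamm
  sorted[5] = hammer$llama
  sorted[6] = lamahammer$l
  sorted[7] = llamahammer$
  sorted[8] = mahammer$lla
  sorted[9] = mer$llamaham
  sorted[10] = mmer$llamaha
  sorted[11] = r$llamahamme
sorted[2] = amahammer$ll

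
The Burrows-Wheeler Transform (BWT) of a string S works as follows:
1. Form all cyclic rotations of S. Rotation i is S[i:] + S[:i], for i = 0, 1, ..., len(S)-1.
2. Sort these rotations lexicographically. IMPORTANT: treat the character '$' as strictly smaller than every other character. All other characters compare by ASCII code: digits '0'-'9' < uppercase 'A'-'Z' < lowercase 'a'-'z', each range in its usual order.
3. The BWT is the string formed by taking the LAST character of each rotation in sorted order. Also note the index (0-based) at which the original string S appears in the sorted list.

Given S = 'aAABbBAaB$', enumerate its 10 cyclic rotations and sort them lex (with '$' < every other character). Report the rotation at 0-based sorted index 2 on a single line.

Answer: ABbBAaB$aA

Derivation:
All 10 rotations (rotation i = S[i:]+S[:i]):
  rot[0] = aAABbBAaB$
  rot[1] = AABbBAaB$a
  rot[2] = ABbBAaB$aA
  rot[3] = BbBAaB$aAA
  rot[4] = bBAaB$aAAB
  rot[5] = BAaB$aAABb
  rot[6] = AaB$aAABbB
  rot[7] = aB$aAABbBA
  rot[8] = B$aAABbBAa
  rot[9] = $aAABbBAaB
Sorted (with $ < everything):
  sorted[0] = $aAABbBAaB
  sorted[1] = AABbBAaB$a
  sorted[2] = ABbBAaB$aA
  sorted[3] = AaB$aAABbB
  sorted[4] = B$aAABbBAa
  sorted[5] = BAaB$aAABb
  sorted[6] = BbBAaB$aAA
  sorted[7] = aAABbBAaB$
  sorted[8] = aB$aAABbBA
  sorted[9] = bBAaB$aAAB
sorted[2] = ABbBAaB$aA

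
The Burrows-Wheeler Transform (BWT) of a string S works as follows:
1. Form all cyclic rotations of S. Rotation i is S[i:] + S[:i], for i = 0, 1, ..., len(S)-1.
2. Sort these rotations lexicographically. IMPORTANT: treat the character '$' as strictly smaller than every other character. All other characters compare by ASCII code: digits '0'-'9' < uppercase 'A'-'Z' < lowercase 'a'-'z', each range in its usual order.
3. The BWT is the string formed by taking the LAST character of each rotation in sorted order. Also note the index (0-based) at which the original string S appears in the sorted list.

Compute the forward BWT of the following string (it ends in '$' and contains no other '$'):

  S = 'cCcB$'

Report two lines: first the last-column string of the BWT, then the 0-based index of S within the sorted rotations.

All 5 rotations (rotation i = S[i:]+S[:i]):
  rot[0] = cCcB$
  rot[1] = CcB$c
  rot[2] = cB$cC
  rot[3] = B$cCc
  rot[4] = $cCcB
Sorted (with $ < everything):
  sorted[0] = $cCcB  (last char: 'B')
  sorted[1] = B$cCc  (last char: 'c')
  sorted[2] = CcB$c  (last char: 'c')
  sorted[3] = cB$cC  (last char: 'C')
  sorted[4] = cCcB$  (last char: '$')
Last column: BccC$
Original string S is at sorted index 4

Answer: BccC$
4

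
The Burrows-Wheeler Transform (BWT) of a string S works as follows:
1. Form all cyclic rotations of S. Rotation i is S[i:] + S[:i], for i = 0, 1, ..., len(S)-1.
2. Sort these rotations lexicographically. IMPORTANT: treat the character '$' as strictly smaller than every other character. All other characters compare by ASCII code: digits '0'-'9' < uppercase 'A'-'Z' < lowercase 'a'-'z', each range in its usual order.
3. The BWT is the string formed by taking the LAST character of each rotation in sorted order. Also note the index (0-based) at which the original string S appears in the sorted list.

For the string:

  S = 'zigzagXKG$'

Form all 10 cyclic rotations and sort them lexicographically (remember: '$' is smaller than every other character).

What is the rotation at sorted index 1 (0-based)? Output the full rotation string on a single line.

Answer: G$zigzagXK

Derivation:
All 10 rotations (rotation i = S[i:]+S[:i]):
  rot[0] = zigzagXKG$
  rot[1] = igzagXKG$z
  rot[2] = gzagXKG$zi
  rot[3] = zagXKG$zig
  rot[4] = agXKG$zigz
  rot[5] = gXKG$zigza
  rot[6] = XKG$zigzag
  rot[7] = KG$zigzagX
  rot[8] = G$zigzagXK
  rot[9] = $zigzagXKG
Sorted (with $ < everything):
  sorted[0] = $zigzagXKG
  sorted[1] = G$zigzagXK
  sorted[2] = KG$zigzagX
  sorted[3] = XKG$zigzag
  sorted[4] = agXKG$zigz
  sorted[5] = gXKG$zigza
  sorted[6] = gzagXKG$zi
  sorted[7] = igzagXKG$z
  sorted[8] = zagXKG$zig
  sorted[9] = zigzagXKG$
sorted[1] = G$zigzagXK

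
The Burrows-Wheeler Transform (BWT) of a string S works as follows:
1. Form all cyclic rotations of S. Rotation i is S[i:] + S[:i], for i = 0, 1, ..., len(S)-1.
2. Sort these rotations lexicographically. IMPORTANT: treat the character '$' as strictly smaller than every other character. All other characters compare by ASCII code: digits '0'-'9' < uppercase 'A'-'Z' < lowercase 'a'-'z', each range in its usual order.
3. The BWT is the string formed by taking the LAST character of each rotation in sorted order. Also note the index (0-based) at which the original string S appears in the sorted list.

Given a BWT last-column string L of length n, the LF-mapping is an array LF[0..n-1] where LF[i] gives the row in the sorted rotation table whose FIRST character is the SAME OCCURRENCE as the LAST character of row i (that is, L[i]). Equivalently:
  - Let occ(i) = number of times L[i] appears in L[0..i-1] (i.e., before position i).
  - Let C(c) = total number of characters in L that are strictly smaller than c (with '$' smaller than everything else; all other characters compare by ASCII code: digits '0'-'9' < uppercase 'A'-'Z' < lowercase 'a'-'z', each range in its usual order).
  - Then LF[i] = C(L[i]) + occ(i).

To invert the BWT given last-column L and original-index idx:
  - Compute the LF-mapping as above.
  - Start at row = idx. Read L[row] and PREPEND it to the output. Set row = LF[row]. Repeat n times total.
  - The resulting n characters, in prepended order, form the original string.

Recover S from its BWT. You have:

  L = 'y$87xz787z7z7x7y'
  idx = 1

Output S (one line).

Answer: 778877zx7xz7yzy$

Derivation:
LF mapping: 11 0 7 1 9 13 2 8 3 14 4 15 5 10 6 12
Walk LF starting at row 1, prepending L[row]:
  step 1: row=1, L[1]='$', prepend. Next row=LF[1]=0
  step 2: row=0, L[0]='y', prepend. Next row=LF[0]=11
  step 3: row=11, L[11]='z', prepend. Next row=LF[11]=15
  step 4: row=15, L[15]='y', prepend. Next row=LF[15]=12
  step 5: row=12, L[12]='7', prepend. Next row=LF[12]=5
  step 6: row=5, L[5]='z', prepend. Next row=LF[5]=13
  step 7: row=13, L[13]='x', prepend. Next row=LF[13]=10
  step 8: row=10, L[10]='7', prepend. Next row=LF[10]=4
  step 9: row=4, L[4]='x', prepend. Next row=LF[4]=9
  step 10: row=9, L[9]='z', prepend. Next row=LF[9]=14
  step 11: row=14, L[14]='7', prepend. Next row=LF[14]=6
  step 12: row=6, L[6]='7', prepend. Next row=LF[6]=2
  step 13: row=2, L[2]='8', prepend. Next row=LF[2]=7
  step 14: row=7, L[7]='8', prepend. Next row=LF[7]=8
  step 15: row=8, L[8]='7', prepend. Next row=LF[8]=3
  step 16: row=3, L[3]='7', prepend. Next row=LF[3]=1
Reversed output: 778877zx7xz7yzy$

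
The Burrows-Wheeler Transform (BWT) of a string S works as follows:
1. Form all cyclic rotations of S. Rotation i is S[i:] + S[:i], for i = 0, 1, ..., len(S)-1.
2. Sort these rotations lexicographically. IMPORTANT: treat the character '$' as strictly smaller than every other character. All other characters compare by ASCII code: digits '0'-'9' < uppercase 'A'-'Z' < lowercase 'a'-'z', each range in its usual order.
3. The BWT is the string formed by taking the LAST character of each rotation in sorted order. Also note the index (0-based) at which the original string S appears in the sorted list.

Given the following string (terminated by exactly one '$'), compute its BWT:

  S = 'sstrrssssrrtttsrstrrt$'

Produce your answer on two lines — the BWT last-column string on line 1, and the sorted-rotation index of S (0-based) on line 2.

Answer: tttsrsrrstssr$srrssttr
13

Derivation:
All 22 rotations (rotation i = S[i:]+S[:i]):
  rot[0] = sstrrssssrrtttsrstrrt$
  rot[1] = strrssssrrtttsrstrrt$s
  rot[2] = trrssssrrtttsrstrrt$ss
  rot[3] = rrssssrrtttsrstrrt$sst
  rot[4] = rssssrrtttsrstrrt$sstr
  rot[5] = ssssrrtttsrstrrt$sstrr
  rot[6] = sssrrtttsrstrrt$sstrrs
  rot[7] = ssrrtttsrstrrt$sstrrss
  rot[8] = srrtttsrstrrt$sstrrsss
  rot[9] = rrtttsrstrrt$sstrrssss
  rot[10] = rtttsrstrrt$sstrrssssr
  rot[11] = tttsrstrrt$sstrrssssrr
  rot[12] = ttsrstrrt$sstrrssssrrt
  rot[13] = tsrstrrt$sstrrssssrrtt
  rot[14] = srstrrt$sstrrssssrrttt
  rot[15] = rstrrt$sstrrssssrrttts
  rot[16] = strrt$sstrrssssrrtttsr
  rot[17] = trrt$sstrrssssrrtttsrs
  rot[18] = rrt$sstrrssssrrtttsrst
  rot[19] = rt$sstrrssssrrtttsrstr
  rot[20] = t$sstrrssssrrtttsrstrr
  rot[21] = $sstrrssssrrtttsrstrrt
Sorted (with $ < everything):
  sorted[0] = $sstrrssssrrtttsrstrrt  (last char: 't')
  sorted[1] = rrssssrrtttsrstrrt$sst  (last char: 't')
  sorted[2] = rrt$sstrrssssrrtttsrst  (last char: 't')
  sorted[3] = rrtttsrstrrt$sstrrssss  (last char: 's')
  sorted[4] = rssssrrtttsrstrrt$sstr  (last char: 'r')
  sorted[5] = rstrrt$sstrrssssrrttts  (last char: 's')
  sorted[6] = rt$sstrrssssrrtttsrstr  (last char: 'r')
  sorted[7] = rtttsrstrrt$sstrrssssr  (last char: 'r')
  sorted[8] = srrtttsrstrrt$sstrrsss  (last char: 's')
  sorted[9] = srstrrt$sstrrssssrrttt  (last char: 't')
  sorted[10] = ssrrtttsrstrrt$sstrrss  (last char: 's')
  sorted[11] = sssrrtttsrstrrt$sstrrs  (last char: 's')
  sorted[12] = ssssrrtttsrstrrt$sstrr  (last char: 'r')
  sorted[13] = sstrrssssrrtttsrstrrt$  (last char: '$')
  sorted[14] = strrssssrrtttsrstrrt$s  (last char: 's')
  sorted[15] = strrt$sstrrssssrrtttsr  (last char: 'r')
  sorted[16] = t$sstrrssssrrtttsrstrr  (last char: 'r')
  sorted[17] = trrssssrrtttsrstrrt$ss  (last char: 's')
  sorted[18] = trrt$sstrrssssrrtttsrs  (last char: 's')
  sorted[19] = tsrstrrt$sstrrssssrrtt  (last char: 't')
  sorted[20] = ttsrstrrt$sstrrssssrrt  (last char: 't')
  sorted[21] = tttsrstrrt$sstrrssssrr  (last char: 'r')
Last column: tttsrsrrstssr$srrssttr
Original string S is at sorted index 13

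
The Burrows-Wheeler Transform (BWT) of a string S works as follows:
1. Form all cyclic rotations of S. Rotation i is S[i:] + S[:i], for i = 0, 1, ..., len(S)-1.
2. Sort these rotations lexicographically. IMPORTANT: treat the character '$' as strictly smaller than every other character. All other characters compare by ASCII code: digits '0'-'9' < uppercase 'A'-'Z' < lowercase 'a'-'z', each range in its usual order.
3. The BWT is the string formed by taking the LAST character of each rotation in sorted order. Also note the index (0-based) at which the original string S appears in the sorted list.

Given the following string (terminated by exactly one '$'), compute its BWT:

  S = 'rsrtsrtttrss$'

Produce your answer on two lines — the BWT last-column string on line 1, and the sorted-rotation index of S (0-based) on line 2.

Answer: s$tsssrtrtrtr
1

Derivation:
All 13 rotations (rotation i = S[i:]+S[:i]):
  rot[0] = rsrtsrtttrss$
  rot[1] = srtsrtttrss$r
  rot[2] = rtsrtttrss$rs
  rot[3] = tsrtttrss$rsr
  rot[4] = srtttrss$rsrt
  rot[5] = rtttrss$rsrts
  rot[6] = tttrss$rsrtsr
  rot[7] = ttrss$rsrtsrt
  rot[8] = trss$rsrtsrtt
  rot[9] = rss$rsrtsrttt
  rot[10] = ss$rsrtsrtttr
  rot[11] = s$rsrtsrtttrs
  rot[12] = $rsrtsrtttrss
Sorted (with $ < everything):
  sorted[0] = $rsrtsrtttrss  (last char: 's')
  sorted[1] = rsrtsrtttrss$  (last char: '$')
  sorted[2] = rss$rsrtsrttt  (last char: 't')
  sorted[3] = rtsrtttrss$rs  (last char: 's')
  sorted[4] = rtttrss$rsrts  (last char: 's')
  sorted[5] = s$rsrtsrtttrs  (last char: 's')
  sorted[6] = srtsrtttrss$r  (last char: 'r')
  sorted[7] = srtttrss$rsrt  (last char: 't')
  sorted[8] = ss$rsrtsrtttr  (last char: 'r')
  sorted[9] = trss$rsrtsrtt  (last char: 't')
  sorted[10] = tsrtttrss$rsr  (last char: 'r')
  sorted[11] = ttrss$rsrtsrt  (last char: 't')
  sorted[12] = tttrss$rsrtsr  (last char: 'r')
Last column: s$tsssrtrtrtr
Original string S is at sorted index 1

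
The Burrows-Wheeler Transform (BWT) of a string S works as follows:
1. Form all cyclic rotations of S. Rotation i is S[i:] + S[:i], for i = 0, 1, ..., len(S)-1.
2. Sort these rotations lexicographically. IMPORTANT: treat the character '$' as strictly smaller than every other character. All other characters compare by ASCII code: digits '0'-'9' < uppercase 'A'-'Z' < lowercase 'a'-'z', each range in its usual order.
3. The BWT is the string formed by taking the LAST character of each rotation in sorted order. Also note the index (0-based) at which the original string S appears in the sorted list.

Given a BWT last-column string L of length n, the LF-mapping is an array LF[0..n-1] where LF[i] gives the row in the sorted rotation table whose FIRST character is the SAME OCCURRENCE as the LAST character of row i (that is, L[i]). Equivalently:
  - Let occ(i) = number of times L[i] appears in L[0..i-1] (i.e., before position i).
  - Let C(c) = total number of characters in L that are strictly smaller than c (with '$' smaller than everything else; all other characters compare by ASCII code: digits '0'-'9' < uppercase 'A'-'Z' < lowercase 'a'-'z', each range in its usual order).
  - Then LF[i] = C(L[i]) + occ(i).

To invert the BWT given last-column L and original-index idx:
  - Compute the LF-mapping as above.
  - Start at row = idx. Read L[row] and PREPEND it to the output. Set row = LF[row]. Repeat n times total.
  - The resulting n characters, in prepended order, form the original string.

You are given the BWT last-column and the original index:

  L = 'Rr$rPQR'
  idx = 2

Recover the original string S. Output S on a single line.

Answer: QrPRrR$

Derivation:
LF mapping: 3 5 0 6 1 2 4
Walk LF starting at row 2, prepending L[row]:
  step 1: row=2, L[2]='$', prepend. Next row=LF[2]=0
  step 2: row=0, L[0]='R', prepend. Next row=LF[0]=3
  step 3: row=3, L[3]='r', prepend. Next row=LF[3]=6
  step 4: row=6, L[6]='R', prepend. Next row=LF[6]=4
  step 5: row=4, L[4]='P', prepend. Next row=LF[4]=1
  step 6: row=1, L[1]='r', prepend. Next row=LF[1]=5
  step 7: row=5, L[5]='Q', prepend. Next row=LF[5]=2
Reversed output: QrPRrR$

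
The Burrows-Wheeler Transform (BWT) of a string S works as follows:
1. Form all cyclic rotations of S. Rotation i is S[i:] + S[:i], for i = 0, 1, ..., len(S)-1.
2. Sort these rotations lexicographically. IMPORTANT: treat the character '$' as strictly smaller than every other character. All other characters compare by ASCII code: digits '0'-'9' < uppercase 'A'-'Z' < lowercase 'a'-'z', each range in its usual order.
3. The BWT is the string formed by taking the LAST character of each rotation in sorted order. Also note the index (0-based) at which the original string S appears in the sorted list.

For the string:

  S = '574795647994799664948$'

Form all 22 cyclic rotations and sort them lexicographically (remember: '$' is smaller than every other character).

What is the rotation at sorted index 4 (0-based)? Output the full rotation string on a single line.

All 22 rotations (rotation i = S[i:]+S[:i]):
  rot[0] = 574795647994799664948$
  rot[1] = 74795647994799664948$5
  rot[2] = 4795647994799664948$57
  rot[3] = 795647994799664948$574
  rot[4] = 95647994799664948$5747
  rot[5] = 5647994799664948$57479
  rot[6] = 647994799664948$574795
  rot[7] = 47994799664948$5747956
  rot[8] = 7994799664948$57479564
  rot[9] = 994799664948$574795647
  rot[10] = 94799664948$5747956479
  rot[11] = 4799664948$57479564799
  rot[12] = 799664948$574795647994
  rot[13] = 99664948$5747956479947
  rot[14] = 9664948$57479564799479
  rot[15] = 664948$574795647994799
  rot[16] = 64948$5747956479947996
  rot[17] = 4948$57479564799479966
  rot[18] = 948$574795647994799664
  rot[19] = 48$5747956479947996649
  rot[20] = 8$57479564799479966494
  rot[21] = $574795647994799664948
Sorted (with $ < everything):
  sorted[0] = $574795647994799664948
  sorted[1] = 4795647994799664948$57
  sorted[2] = 47994799664948$5747956
  sorted[3] = 4799664948$57479564799
  sorted[4] = 48$5747956479947996649
  sorted[5] = 4948$57479564799479966
  sorted[6] = 5647994799664948$57479
  sorted[7] = 574795647994799664948$
  sorted[8] = 647994799664948$574795
  sorted[9] = 64948$5747956479947996
  sorted[10] = 664948$574795647994799
  sorted[11] = 74795647994799664948$5
  sorted[12] = 795647994799664948$574
  sorted[13] = 7994799664948$57479564
  sorted[14] = 799664948$574795647994
  sorted[15] = 8$57479564799479966494
  sorted[16] = 94799664948$5747956479
  sorted[17] = 948$574795647994799664
  sorted[18] = 95647994799664948$5747
  sorted[19] = 9664948$57479564799479
  sorted[20] = 994799664948$574795647
  sorted[21] = 99664948$5747956479947
sorted[4] = 48$5747956479947996649

Answer: 48$5747956479947996649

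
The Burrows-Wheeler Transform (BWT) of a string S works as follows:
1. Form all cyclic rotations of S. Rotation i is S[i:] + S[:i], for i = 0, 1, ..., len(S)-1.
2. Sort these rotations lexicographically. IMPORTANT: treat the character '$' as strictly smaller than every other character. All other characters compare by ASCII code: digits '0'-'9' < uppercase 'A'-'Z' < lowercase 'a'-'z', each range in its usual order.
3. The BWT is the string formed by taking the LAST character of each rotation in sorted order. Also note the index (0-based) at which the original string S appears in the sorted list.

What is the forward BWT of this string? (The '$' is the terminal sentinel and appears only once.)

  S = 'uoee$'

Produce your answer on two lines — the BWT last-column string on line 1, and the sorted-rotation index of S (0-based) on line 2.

All 5 rotations (rotation i = S[i:]+S[:i]):
  rot[0] = uoee$
  rot[1] = oee$u
  rot[2] = ee$uo
  rot[3] = e$uoe
  rot[4] = $uoee
Sorted (with $ < everything):
  sorted[0] = $uoee  (last char: 'e')
  sorted[1] = e$uoe  (last char: 'e')
  sorted[2] = ee$uo  (last char: 'o')
  sorted[3] = oee$u  (last char: 'u')
  sorted[4] = uoee$  (last char: '$')
Last column: eeou$
Original string S is at sorted index 4

Answer: eeou$
4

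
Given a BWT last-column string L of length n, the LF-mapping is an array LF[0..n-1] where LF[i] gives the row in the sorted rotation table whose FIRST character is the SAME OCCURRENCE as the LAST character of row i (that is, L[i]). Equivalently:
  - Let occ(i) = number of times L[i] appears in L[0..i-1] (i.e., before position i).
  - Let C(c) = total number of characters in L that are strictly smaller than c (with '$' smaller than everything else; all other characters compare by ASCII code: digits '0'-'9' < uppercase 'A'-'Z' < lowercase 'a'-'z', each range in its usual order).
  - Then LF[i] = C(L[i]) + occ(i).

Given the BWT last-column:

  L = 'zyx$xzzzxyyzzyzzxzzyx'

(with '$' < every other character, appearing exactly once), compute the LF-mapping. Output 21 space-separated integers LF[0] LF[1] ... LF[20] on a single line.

Char counts: '$':1, 'x':5, 'y':5, 'z':10
C (first-col start): C('$')=0, C('x')=1, C('y')=6, C('z')=11
L[0]='z': occ=0, LF[0]=C('z')+0=11+0=11
L[1]='y': occ=0, LF[1]=C('y')+0=6+0=6
L[2]='x': occ=0, LF[2]=C('x')+0=1+0=1
L[3]='$': occ=0, LF[3]=C('$')+0=0+0=0
L[4]='x': occ=1, LF[4]=C('x')+1=1+1=2
L[5]='z': occ=1, LF[5]=C('z')+1=11+1=12
L[6]='z': occ=2, LF[6]=C('z')+2=11+2=13
L[7]='z': occ=3, LF[7]=C('z')+3=11+3=14
L[8]='x': occ=2, LF[8]=C('x')+2=1+2=3
L[9]='y': occ=1, LF[9]=C('y')+1=6+1=7
L[10]='y': occ=2, LF[10]=C('y')+2=6+2=8
L[11]='z': occ=4, LF[11]=C('z')+4=11+4=15
L[12]='z': occ=5, LF[12]=C('z')+5=11+5=16
L[13]='y': occ=3, LF[13]=C('y')+3=6+3=9
L[14]='z': occ=6, LF[14]=C('z')+6=11+6=17
L[15]='z': occ=7, LF[15]=C('z')+7=11+7=18
L[16]='x': occ=3, LF[16]=C('x')+3=1+3=4
L[17]='z': occ=8, LF[17]=C('z')+8=11+8=19
L[18]='z': occ=9, LF[18]=C('z')+9=11+9=20
L[19]='y': occ=4, LF[19]=C('y')+4=6+4=10
L[20]='x': occ=4, LF[20]=C('x')+4=1+4=5

Answer: 11 6 1 0 2 12 13 14 3 7 8 15 16 9 17 18 4 19 20 10 5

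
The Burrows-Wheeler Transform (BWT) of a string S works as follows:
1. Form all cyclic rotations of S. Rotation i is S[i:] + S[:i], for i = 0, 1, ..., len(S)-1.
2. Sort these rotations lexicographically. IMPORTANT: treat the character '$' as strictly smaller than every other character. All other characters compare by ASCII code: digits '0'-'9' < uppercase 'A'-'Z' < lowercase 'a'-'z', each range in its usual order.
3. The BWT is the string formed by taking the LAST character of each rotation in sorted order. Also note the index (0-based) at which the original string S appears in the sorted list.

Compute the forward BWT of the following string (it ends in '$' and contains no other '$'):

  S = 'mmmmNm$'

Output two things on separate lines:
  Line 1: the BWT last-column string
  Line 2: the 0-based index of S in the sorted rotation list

Answer: mmNmmm$
6

Derivation:
All 7 rotations (rotation i = S[i:]+S[:i]):
  rot[0] = mmmmNm$
  rot[1] = mmmNm$m
  rot[2] = mmNm$mm
  rot[3] = mNm$mmm
  rot[4] = Nm$mmmm
  rot[5] = m$mmmmN
  rot[6] = $mmmmNm
Sorted (with $ < everything):
  sorted[0] = $mmmmNm  (last char: 'm')
  sorted[1] = Nm$mmmm  (last char: 'm')
  sorted[2] = m$mmmmN  (last char: 'N')
  sorted[3] = mNm$mmm  (last char: 'm')
  sorted[4] = mmNm$mm  (last char: 'm')
  sorted[5] = mmmNm$m  (last char: 'm')
  sorted[6] = mmmmNm$  (last char: '$')
Last column: mmNmmm$
Original string S is at sorted index 6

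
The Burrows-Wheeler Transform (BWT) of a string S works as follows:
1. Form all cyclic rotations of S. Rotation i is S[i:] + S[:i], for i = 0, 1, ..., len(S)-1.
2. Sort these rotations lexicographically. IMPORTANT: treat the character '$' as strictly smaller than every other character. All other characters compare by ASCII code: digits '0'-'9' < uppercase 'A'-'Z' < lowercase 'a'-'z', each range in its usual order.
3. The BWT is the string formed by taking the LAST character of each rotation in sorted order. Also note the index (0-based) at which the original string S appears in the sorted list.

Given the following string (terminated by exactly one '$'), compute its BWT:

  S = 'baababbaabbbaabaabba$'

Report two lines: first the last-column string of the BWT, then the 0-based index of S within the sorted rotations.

Answer: abbbbbaaababb$abaabaa
13

Derivation:
All 21 rotations (rotation i = S[i:]+S[:i]):
  rot[0] = baababbaabbbaabaabba$
  rot[1] = aababbaabbbaabaabba$b
  rot[2] = ababbaabbbaabaabba$ba
  rot[3] = babbaabbbaabaabba$baa
  rot[4] = abbaabbbaabaabba$baab
  rot[5] = bbaabbbaabaabba$baaba
  rot[6] = baabbbaabaabba$baabab
  rot[7] = aabbbaabaabba$baababb
  rot[8] = abbbaabaabba$baababba
  rot[9] = bbbaabaabba$baababbaa
  rot[10] = bbaabaabba$baababbaab
  rot[11] = baabaabba$baababbaabb
  rot[12] = aabaabba$baababbaabbb
  rot[13] = abaabba$baababbaabbba
  rot[14] = baabba$baababbaabbbaa
  rot[15] = aabba$baababbaabbbaab
  rot[16] = abba$baababbaabbbaaba
  rot[17] = bba$baababbaabbbaabaa
  rot[18] = ba$baababbaabbbaabaab
  rot[19] = a$baababbaabbbaabaabb
  rot[20] = $baababbaabbbaabaabba
Sorted (with $ < everything):
  sorted[0] = $baababbaabbbaabaabba  (last char: 'a')
  sorted[1] = a$baababbaabbbaabaabb  (last char: 'b')
  sorted[2] = aabaabba$baababbaabbb  (last char: 'b')
  sorted[3] = aababbaabbbaabaabba$b  (last char: 'b')
  sorted[4] = aabba$baababbaabbbaab  (last char: 'b')
  sorted[5] = aabbbaabaabba$baababb  (last char: 'b')
  sorted[6] = abaabba$baababbaabbba  (last char: 'a')
  sorted[7] = ababbaabbbaabaabba$ba  (last char: 'a')
  sorted[8] = abba$baababbaabbbaaba  (last char: 'a')
  sorted[9] = abbaabbbaabaabba$baab  (last char: 'b')
  sorted[10] = abbbaabaabba$baababba  (last char: 'a')
  sorted[11] = ba$baababbaabbbaabaab  (last char: 'b')
  sorted[12] = baabaabba$baababbaabb  (last char: 'b')
  sorted[13] = baababbaabbbaabaabba$  (last char: '$')
  sorted[14] = baabba$baababbaabbbaa  (last char: 'a')
  sorted[15] = baabbbaabaabba$baabab  (last char: 'b')
  sorted[16] = babbaabbbaabaabba$baa  (last char: 'a')
  sorted[17] = bba$baababbaabbbaabaa  (last char: 'a')
  sorted[18] = bbaabaabba$baababbaab  (last char: 'b')
  sorted[19] = bbaabbbaabaabba$baaba  (last char: 'a')
  sorted[20] = bbbaabaabba$baababbaa  (last char: 'a')
Last column: abbbbbaaababb$abaabaa
Original string S is at sorted index 13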